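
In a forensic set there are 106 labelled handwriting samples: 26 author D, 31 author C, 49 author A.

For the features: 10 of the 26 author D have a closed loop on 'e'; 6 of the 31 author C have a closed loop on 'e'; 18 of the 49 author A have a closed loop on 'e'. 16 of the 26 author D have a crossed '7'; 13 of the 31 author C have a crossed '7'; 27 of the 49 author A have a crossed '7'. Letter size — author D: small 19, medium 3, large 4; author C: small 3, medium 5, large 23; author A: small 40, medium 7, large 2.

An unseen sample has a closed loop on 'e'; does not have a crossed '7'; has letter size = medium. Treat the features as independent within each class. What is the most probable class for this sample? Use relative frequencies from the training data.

author D: (26/106) × (10/26) × (10/26) × (3/26) ≈ 0.00418667
author C: (31/106) × (6/31) × (18/31) × (5/31) ≈ 0.00530108
author A: (49/106) × (18/49) × (22/49) × (7/49) ≈ 0.0108917
Highest score → author A.

author A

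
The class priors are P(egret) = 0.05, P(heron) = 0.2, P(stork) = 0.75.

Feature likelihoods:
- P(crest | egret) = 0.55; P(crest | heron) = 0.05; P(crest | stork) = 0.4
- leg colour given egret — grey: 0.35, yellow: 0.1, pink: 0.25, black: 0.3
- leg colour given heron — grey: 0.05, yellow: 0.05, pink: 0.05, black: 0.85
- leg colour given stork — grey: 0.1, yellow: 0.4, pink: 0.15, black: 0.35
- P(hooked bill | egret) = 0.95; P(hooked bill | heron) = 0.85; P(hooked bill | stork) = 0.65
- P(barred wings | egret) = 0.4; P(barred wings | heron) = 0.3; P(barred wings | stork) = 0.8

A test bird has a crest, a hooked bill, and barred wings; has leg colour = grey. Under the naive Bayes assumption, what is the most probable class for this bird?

egret: 0.05 × 0.55 × 0.35 × 0.95 × 0.4 = 0.0036575
heron: 0.2 × 0.05 × 0.05 × 0.85 × 0.3 = 0.0001275
stork: 0.75 × 0.4 × 0.1 × 0.65 × 0.8 = 0.0156
Highest score → stork.

stork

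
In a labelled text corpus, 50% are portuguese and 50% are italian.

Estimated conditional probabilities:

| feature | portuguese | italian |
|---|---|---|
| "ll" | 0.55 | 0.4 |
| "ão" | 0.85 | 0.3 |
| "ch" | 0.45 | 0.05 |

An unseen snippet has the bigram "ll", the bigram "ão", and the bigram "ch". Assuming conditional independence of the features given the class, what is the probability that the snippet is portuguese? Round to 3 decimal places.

portuguese: 0.5 × 0.55 × 0.85 × 0.45 = 0.1051875
italian: 0.5 × 0.4 × 0.3 × 0.05 = 0.003
P(portuguese | x) = 0.1051875 / 0.1081875 ≈ 0.972

0.972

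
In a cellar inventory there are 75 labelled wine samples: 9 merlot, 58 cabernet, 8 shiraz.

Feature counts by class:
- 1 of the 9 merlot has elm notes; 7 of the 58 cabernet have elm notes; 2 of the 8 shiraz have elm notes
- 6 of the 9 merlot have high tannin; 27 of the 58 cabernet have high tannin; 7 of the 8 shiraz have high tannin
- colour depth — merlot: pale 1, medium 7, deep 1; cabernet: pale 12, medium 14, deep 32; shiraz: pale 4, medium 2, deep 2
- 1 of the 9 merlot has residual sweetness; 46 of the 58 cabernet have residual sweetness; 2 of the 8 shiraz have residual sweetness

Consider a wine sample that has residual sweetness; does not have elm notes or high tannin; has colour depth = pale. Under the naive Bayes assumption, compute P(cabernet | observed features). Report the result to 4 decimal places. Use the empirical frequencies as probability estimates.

merlot: (9/75) × (8/9) × (3/9) × (1/9) × (1/9) ≈ 0.000438957
cabernet: (58/75) × (51/58) × (31/58) × (12/58) × (46/58) ≈ 0.0596384
shiraz: (8/75) × (6/8) × (1/8) × (4/8) × (2/8) = 0.00125
P(cabernet | x) = 0.0596384 / 0.061327357 ≈ 0.9725

0.9725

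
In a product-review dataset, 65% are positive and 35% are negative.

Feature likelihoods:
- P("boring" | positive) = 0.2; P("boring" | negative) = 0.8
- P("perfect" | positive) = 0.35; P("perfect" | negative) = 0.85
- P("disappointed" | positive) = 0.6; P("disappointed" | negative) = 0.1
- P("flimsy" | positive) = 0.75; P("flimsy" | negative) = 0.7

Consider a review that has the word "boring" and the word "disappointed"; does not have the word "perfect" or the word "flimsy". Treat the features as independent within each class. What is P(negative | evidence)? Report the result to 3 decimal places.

0.090

positive: 0.65 × 0.2 × (1−0.35) × 0.6 × (1−0.75) = 0.012675
negative: 0.35 × 0.8 × (1−0.85) × 0.1 × (1−0.7) = 0.00126
P(negative | x) = 0.00126 / 0.013935 ≈ 0.090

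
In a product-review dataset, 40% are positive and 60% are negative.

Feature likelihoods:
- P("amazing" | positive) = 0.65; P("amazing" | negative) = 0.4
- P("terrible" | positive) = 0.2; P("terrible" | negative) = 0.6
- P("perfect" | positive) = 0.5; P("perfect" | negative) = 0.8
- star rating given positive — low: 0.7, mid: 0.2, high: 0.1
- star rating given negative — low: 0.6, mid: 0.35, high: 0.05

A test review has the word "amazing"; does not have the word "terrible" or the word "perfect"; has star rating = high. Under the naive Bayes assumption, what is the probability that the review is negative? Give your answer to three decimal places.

positive: 0.4 × 0.65 × (1−0.2) × (1−0.5) × 0.1 = 0.0104
negative: 0.6 × 0.4 × (1−0.6) × (1−0.8) × 0.05 = 0.00096
P(negative | x) = 0.00096 / 0.01136 ≈ 0.085

0.085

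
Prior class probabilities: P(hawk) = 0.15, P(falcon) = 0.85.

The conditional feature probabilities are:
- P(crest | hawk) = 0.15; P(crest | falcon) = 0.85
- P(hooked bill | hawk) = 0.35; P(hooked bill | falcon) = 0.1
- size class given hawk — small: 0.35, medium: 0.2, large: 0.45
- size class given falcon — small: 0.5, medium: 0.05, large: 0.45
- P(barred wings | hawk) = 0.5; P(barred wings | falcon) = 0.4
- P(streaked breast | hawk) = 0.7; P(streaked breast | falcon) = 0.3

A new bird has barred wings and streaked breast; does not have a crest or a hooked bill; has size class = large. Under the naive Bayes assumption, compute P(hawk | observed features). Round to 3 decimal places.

0.678

hawk: 0.15 × (1−0.15) × (1−0.35) × 0.45 × 0.5 × 0.7 = 0.0130528125
falcon: 0.85 × (1−0.85) × (1−0.1) × 0.45 × 0.4 × 0.3 = 0.0061965
P(hawk | x) = 0.0130528125 / 0.0192493125 ≈ 0.678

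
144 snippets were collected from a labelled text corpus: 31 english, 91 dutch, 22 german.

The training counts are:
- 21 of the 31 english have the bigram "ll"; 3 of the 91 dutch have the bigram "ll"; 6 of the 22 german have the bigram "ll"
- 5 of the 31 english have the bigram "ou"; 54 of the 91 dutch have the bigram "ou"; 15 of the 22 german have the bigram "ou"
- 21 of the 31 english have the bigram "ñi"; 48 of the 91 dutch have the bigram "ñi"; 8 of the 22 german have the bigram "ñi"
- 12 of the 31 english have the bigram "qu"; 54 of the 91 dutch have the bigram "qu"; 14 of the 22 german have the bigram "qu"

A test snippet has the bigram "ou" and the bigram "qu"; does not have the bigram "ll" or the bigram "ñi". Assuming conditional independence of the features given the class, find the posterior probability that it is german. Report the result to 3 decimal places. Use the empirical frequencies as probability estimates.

0.229

english: (31/144) × (10/31) × (5/31) × (10/31) × (12/31) ≈ 0.00139863
dutch: (91/144) × (88/91) × (54/91) × (43/91) × (54/91) ≈ 0.101684
german: (22/144) × (16/22) × (15/22) × (14/22) × (14/22) ≈ 0.0306787
P(german | x) = 0.0306787 / 0.13376133 ≈ 0.229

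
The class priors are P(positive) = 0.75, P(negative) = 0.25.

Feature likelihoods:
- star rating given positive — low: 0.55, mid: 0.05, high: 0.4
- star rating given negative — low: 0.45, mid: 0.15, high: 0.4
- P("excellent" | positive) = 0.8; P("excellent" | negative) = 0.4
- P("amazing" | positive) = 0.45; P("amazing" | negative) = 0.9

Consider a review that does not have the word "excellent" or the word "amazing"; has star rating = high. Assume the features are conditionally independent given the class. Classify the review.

positive: 0.75 × 0.4 × (1−0.8) × (1−0.45) = 0.033
negative: 0.25 × 0.4 × (1−0.4) × (1−0.9) = 0.006
Highest score → positive.

positive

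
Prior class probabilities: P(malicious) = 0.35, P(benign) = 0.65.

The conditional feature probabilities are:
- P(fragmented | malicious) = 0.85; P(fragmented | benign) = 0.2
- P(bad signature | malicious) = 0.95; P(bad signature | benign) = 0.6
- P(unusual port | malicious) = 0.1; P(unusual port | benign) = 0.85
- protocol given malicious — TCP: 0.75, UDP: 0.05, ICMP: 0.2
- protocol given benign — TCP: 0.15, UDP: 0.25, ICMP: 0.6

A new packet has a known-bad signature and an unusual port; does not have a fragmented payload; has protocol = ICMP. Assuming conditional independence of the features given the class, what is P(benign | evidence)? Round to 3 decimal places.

malicious: 0.35 × (1−0.85) × 0.95 × 0.1 × 0.2 = 0.0009975
benign: 0.65 × (1−0.2) × 0.6 × 0.85 × 0.6 = 0.15912
P(benign | x) = 0.15912 / 0.1601175 ≈ 0.994

0.994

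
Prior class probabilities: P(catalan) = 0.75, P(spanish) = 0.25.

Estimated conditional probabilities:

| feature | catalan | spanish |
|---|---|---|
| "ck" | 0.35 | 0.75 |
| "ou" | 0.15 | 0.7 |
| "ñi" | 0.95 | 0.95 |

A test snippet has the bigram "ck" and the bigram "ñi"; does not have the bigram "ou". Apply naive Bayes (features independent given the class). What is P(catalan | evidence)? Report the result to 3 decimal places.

0.799

catalan: 0.75 × 0.35 × (1−0.15) × 0.95 = 0.21196875
spanish: 0.25 × 0.75 × (1−0.7) × 0.95 = 0.0534375
P(catalan | x) = 0.21196875 / 0.26540625 ≈ 0.799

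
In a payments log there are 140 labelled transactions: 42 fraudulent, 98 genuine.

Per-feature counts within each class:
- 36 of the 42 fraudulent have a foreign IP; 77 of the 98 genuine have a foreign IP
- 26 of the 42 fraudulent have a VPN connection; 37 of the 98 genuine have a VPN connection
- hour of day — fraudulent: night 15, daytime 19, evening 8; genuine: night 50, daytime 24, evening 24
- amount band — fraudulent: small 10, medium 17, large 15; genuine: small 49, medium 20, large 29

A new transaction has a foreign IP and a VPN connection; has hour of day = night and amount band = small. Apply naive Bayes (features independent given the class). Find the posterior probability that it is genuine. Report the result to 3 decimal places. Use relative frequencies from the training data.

fraudulent: (42/140) × (36/42) × (26/42) × (15/42) × (10/42) ≈ 0.013536
genuine: (98/140) × (77/98) × (37/98) × (50/98) × (49/98) ≈ 0.0529727
P(genuine | x) = 0.0529727 / 0.0665087 ≈ 0.796

0.796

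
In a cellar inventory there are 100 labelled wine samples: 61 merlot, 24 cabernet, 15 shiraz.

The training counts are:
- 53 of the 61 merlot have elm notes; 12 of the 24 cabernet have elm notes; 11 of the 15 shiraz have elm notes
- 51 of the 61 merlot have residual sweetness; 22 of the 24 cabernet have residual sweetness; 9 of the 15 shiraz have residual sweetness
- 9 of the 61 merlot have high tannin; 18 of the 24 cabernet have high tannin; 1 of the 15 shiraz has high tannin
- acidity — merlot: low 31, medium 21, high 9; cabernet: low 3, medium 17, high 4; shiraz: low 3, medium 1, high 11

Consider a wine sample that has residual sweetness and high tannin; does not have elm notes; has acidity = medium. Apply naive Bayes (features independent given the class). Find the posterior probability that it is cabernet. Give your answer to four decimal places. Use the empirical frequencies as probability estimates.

merlot: (61/100) × (8/61) × (51/61) × (9/61) × (21/61) ≈ 0.00339729
cabernet: (24/100) × (12/24) × (22/24) × (18/24) × (17/24) = 0.0584375
shiraz: (15/100) × (4/15) × (9/15) × (1/15) × (1/15) ≈ 0.000106667
P(cabernet | x) = 0.0584375 / 0.061941457 ≈ 0.9434

0.9434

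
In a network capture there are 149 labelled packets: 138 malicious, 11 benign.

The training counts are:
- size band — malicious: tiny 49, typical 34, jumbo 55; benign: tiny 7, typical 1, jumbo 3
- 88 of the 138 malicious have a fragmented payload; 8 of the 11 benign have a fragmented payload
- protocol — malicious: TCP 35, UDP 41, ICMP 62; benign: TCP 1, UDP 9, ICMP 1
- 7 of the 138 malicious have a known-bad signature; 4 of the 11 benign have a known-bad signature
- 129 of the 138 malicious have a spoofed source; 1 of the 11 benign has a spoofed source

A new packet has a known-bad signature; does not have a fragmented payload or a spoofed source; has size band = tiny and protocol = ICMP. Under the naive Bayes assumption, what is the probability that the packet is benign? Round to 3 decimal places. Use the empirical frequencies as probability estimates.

0.685

malicious: (138/149) × (49/138) × (50/138) × (62/138) × (7/138) × (9/138) ≈ 0.000177091
benign: (11/149) × (7/11) × (3/11) × (1/11) × (4/11) × (10/11) ≈ 0.000385055
P(benign | x) = 0.000385055 / 0.000562146 ≈ 0.685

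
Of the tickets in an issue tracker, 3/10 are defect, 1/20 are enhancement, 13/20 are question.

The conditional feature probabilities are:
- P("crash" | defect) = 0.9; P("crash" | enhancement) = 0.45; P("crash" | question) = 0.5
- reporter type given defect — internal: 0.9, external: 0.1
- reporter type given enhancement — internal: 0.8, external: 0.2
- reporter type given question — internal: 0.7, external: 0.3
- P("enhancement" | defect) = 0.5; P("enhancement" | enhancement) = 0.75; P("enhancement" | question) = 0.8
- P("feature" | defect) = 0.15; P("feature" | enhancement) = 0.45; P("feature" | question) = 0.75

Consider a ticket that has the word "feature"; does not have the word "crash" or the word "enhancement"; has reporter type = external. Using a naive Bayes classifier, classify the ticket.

defect: 0.3 × (1−0.9) × 0.1 × (1−0.5) × 0.15 = 0.000225
enhancement: 0.05 × (1−0.45) × 0.2 × (1−0.75) × 0.45 = 0.00061875
question: 0.65 × (1−0.5) × 0.3 × (1−0.8) × 0.75 = 0.014625
Highest score → question.

question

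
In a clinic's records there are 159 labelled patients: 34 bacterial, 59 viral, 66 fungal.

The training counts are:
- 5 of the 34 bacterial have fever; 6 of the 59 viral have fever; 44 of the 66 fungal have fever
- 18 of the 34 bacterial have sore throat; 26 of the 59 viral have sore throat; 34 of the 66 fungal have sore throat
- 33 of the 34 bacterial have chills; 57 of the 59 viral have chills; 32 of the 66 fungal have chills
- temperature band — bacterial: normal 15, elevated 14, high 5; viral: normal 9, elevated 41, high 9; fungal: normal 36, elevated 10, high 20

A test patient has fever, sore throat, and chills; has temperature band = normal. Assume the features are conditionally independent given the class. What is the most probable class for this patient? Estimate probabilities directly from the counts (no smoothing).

fungal

bacterial: (34/159) × (5/34) × (18/34) × (33/34) × (15/34) ≈ 0.00712876
viral: (59/159) × (6/59) × (26/59) × (57/59) × (9/59) ≈ 0.00245069
fungal: (66/159) × (44/66) × (34/66) × (32/66) × (36/66) ≈ 0.0377012
Highest score → fungal.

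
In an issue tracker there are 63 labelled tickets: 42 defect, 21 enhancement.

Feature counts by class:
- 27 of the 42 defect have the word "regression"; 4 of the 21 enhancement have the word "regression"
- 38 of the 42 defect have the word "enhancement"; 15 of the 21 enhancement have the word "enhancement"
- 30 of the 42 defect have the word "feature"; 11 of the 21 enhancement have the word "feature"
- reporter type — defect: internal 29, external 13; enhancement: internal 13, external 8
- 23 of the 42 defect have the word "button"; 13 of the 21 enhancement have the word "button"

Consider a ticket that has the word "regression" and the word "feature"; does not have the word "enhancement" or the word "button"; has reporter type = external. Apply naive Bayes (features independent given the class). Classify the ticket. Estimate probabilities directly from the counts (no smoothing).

defect: (42/63) × (27/42) × (4/42) × (30/42) × (13/42) × (19/42) ≈ 0.00408229
enhancement: (21/63) × (4/21) × (6/21) × (11/21) × (8/21) × (8/21) ≈ 0.00137901
Highest score → defect.

defect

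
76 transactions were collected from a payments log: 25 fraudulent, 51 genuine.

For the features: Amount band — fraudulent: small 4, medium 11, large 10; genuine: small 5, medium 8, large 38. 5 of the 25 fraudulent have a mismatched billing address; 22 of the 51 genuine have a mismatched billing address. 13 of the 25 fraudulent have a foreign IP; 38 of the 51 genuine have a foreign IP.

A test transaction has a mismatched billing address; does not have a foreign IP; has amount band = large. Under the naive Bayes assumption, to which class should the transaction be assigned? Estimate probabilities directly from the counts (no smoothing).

fraudulent: (25/76) × (10/25) × (5/25) × (12/25) ≈ 0.0126316
genuine: (51/76) × (38/51) × (22/51) × (13/51) ≈ 0.0549789
Highest score → genuine.

genuine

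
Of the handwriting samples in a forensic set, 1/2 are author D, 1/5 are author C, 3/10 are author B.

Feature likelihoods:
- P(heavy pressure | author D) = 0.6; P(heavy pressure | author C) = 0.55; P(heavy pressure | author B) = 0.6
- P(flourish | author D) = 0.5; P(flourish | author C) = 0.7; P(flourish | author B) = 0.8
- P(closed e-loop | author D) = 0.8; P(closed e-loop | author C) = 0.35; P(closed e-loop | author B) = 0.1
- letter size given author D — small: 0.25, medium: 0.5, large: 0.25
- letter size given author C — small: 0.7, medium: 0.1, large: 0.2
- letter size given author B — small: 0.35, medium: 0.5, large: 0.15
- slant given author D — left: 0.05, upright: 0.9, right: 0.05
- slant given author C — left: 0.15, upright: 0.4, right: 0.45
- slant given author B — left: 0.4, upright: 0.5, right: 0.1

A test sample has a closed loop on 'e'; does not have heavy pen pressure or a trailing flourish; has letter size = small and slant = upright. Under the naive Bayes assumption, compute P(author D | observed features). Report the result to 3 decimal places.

0.854

author D: 0.5 × (1−0.6) × (1−0.5) × 0.8 × 0.25 × 0.9 = 0.018
author C: 0.2 × (1−0.55) × (1−0.7) × 0.35 × 0.7 × 0.4 = 0.002646
author B: 0.3 × (1−0.6) × (1−0.8) × 0.1 × 0.35 × 0.5 = 0.00042
P(author D | x) = 0.018 / 0.021066 ≈ 0.854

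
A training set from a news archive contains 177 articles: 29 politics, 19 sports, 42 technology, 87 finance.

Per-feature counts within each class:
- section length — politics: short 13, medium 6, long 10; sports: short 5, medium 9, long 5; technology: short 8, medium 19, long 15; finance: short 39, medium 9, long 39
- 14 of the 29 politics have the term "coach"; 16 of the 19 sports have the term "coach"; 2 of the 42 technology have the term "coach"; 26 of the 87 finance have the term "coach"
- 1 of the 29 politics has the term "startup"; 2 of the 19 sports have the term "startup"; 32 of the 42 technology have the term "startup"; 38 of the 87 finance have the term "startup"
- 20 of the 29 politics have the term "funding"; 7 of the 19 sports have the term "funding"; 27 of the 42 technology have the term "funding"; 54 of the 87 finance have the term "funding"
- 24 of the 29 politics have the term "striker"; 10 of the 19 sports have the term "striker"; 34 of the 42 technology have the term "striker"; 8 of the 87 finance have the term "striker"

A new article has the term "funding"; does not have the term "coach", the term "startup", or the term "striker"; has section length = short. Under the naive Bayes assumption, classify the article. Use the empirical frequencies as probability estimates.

politics: (29/177) × (13/29) × (15/29) × (28/29) × (20/29) × (5/29) ≈ 0.00436141
sports: (19/177) × (5/19) × (3/19) × (17/19) × (7/19) × (9/19) ≈ 0.000696455
technology: (42/177) × (8/42) × (40/42) × (10/42) × (27/42) × (8/42) ≈ 0.00125497
finance: (87/177) × (39/87) × (61/87) × (49/87) × (54/87) × (79/87) ≈ 0.0490412
Highest score → finance.

finance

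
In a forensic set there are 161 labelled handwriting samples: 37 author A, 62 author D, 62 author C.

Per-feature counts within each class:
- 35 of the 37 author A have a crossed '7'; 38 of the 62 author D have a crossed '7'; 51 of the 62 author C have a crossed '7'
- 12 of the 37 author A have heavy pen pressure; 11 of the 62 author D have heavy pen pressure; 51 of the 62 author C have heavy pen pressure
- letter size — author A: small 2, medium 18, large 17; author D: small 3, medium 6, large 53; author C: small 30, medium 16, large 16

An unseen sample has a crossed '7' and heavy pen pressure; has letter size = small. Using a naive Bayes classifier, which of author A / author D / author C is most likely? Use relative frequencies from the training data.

author A: (37/161) × (35/37) × (12/37) × (2/37) ≈ 0.0038111
author D: (62/161) × (38/62) × (11/62) × (3/62) ≈ 0.00202623
author C: (62/161) × (51/62) × (51/62) × (30/62) ≈ 0.126082
Highest score → author C.

author C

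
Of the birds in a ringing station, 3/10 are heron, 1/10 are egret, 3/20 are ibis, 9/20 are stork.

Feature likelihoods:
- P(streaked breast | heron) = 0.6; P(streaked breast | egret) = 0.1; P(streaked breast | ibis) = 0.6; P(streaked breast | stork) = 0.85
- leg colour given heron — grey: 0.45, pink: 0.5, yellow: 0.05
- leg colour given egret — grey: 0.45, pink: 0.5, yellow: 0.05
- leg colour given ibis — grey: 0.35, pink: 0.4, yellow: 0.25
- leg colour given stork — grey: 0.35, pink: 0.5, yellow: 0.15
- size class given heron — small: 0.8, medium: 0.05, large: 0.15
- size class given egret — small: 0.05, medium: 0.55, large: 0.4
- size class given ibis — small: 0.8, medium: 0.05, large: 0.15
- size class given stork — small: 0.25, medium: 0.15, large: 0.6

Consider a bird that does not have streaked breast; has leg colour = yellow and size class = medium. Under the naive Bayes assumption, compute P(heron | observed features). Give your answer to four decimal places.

heron: 0.3 × (1−0.6) × 0.05 × 0.05 = 0.0003
egret: 0.1 × (1−0.1) × 0.05 × 0.55 = 0.002475
ibis: 0.15 × (1−0.6) × 0.25 × 0.05 = 0.00075
stork: 0.45 × (1−0.85) × 0.15 × 0.15 = 0.00151875
P(heron | x) = 0.0003 / 0.00504375 ≈ 0.0595

0.0595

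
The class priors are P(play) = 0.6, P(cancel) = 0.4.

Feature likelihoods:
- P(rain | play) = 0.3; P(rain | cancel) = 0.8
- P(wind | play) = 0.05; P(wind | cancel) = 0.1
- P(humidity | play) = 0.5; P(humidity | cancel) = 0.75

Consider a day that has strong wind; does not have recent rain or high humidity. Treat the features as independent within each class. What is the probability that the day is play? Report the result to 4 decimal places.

play: 0.6 × (1−0.3) × 0.05 × (1−0.5) = 0.0105
cancel: 0.4 × (1−0.8) × 0.1 × (1−0.75) = 0.002
P(play | x) = 0.0105 / 0.0125 ≈ 0.8400

0.8400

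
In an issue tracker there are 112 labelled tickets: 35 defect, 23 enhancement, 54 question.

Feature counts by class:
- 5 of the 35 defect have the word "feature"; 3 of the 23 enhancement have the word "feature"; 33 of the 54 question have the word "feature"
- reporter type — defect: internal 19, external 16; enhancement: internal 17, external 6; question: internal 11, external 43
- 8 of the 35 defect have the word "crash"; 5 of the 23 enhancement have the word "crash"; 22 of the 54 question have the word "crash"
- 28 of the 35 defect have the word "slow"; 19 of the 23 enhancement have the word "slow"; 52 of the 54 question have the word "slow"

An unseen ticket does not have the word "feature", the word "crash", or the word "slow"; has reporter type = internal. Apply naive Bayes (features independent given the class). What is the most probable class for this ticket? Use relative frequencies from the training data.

defect: (35/112) × (30/35) × (19/35) × (27/35) × (7/35) ≈ 0.0224344
enhancement: (23/112) × (20/23) × (17/23) × (18/23) × (4/23) ≈ 0.0179643
question: (54/112) × (21/54) × (11/54) × (32/54) × (2/54) ≈ 0.000838287
Highest score → defect.

defect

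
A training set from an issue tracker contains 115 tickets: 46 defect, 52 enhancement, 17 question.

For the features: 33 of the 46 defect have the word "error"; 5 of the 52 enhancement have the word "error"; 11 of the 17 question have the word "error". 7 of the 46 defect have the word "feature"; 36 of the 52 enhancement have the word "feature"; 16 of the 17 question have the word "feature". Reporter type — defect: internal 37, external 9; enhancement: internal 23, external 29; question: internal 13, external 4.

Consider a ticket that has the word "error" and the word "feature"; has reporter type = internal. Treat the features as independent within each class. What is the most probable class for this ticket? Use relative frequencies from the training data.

defect: (46/115) × (33/46) × (7/46) × (37/46) ≈ 0.0351237
enhancement: (52/115) × (5/52) × (36/52) × (23/52) ≈ 0.0133136
question: (17/115) × (11/17) × (16/17) × (13/17) ≈ 0.0688431
Highest score → question.

question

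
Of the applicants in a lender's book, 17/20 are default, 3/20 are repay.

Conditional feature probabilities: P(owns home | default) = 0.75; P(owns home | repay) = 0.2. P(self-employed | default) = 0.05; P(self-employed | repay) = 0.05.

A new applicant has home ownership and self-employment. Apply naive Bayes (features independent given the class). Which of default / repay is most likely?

default: 0.85 × 0.75 × 0.05 = 0.031875
repay: 0.15 × 0.2 × 0.05 = 0.0015
Highest score → default.

default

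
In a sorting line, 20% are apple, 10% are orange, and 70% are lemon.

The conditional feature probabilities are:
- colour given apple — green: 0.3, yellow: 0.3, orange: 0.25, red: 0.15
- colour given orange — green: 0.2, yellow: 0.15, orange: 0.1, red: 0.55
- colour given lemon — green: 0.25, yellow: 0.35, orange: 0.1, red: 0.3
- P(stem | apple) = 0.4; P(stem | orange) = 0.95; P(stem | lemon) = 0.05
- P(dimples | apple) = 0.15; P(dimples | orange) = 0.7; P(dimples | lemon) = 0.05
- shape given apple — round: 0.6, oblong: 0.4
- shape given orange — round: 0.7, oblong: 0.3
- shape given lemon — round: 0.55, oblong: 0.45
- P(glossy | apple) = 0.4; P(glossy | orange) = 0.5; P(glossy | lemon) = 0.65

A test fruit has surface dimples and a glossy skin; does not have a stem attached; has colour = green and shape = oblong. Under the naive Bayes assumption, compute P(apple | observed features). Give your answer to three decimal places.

0.254

apple: 0.2 × 0.3 × (1−0.4) × 0.15 × 0.4 × 0.4 = 0.000864
orange: 0.1 × 0.2 × (1−0.95) × 0.7 × 0.3 × 0.5 = 0.000105
lemon: 0.7 × 0.25 × (1−0.05) × 0.05 × 0.45 × 0.65 = 0.00243140625
P(apple | x) = 0.000864 / 0.00340040625 ≈ 0.254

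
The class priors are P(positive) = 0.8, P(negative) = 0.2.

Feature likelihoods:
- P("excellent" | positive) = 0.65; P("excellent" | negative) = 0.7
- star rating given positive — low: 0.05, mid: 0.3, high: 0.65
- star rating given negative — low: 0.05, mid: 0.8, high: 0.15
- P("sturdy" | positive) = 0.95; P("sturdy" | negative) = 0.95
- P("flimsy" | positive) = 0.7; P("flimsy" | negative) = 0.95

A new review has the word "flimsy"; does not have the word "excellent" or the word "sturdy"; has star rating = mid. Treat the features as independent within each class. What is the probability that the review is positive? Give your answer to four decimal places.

positive: 0.8 × (1−0.65) × 0.3 × (1−0.95) × 0.7 = 0.00294
negative: 0.2 × (1−0.7) × 0.8 × (1−0.95) × 0.95 = 0.00228
P(positive | x) = 0.00294 / 0.00522 ≈ 0.5632

0.5632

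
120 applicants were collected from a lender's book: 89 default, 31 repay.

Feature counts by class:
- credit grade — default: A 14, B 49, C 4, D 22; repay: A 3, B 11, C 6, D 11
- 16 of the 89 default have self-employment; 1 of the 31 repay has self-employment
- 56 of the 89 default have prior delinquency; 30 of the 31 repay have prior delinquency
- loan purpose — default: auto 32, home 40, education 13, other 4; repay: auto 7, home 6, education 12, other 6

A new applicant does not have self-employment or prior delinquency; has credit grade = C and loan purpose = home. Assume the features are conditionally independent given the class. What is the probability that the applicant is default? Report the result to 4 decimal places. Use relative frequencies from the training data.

0.9378

default: (89/120) × (4/89) × (73/89) × (33/89) × (40/89) ≈ 0.00455623
repay: (31/120) × (6/31) × (30/31) × (1/31) × (6/31) ≈ 0.000302105
P(default | x) = 0.00455623 / 0.004858335 ≈ 0.9378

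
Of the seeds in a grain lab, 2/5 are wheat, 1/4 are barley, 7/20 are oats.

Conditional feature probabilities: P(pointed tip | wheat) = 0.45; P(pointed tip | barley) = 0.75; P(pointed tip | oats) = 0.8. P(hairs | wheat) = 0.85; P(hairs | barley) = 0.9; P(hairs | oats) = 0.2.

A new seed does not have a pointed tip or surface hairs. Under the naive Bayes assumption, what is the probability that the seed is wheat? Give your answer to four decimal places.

0.3465

wheat: 0.4 × (1−0.45) × (1−0.85) = 0.033
barley: 0.25 × (1−0.75) × (1−0.9) = 0.00625
oats: 0.35 × (1−0.8) × (1−0.2) = 0.056
P(wheat | x) = 0.033 / 0.09525 ≈ 0.3465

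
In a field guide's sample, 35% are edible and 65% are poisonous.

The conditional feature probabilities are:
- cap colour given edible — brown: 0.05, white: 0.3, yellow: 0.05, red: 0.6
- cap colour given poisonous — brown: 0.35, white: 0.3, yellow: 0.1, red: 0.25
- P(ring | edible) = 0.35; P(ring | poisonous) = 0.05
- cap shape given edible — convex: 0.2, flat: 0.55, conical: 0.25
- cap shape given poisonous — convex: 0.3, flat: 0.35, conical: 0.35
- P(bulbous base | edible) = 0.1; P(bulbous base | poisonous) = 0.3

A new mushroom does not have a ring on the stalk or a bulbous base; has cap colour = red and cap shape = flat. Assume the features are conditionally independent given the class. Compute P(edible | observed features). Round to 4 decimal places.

edible: 0.35 × 0.6 × (1−0.35) × 0.55 × (1−0.1) = 0.0675675
poisonous: 0.65 × 0.25 × (1−0.05) × 0.35 × (1−0.3) = 0.037821875
P(edible | x) = 0.0675675 / 0.105389375 ≈ 0.6411

0.6411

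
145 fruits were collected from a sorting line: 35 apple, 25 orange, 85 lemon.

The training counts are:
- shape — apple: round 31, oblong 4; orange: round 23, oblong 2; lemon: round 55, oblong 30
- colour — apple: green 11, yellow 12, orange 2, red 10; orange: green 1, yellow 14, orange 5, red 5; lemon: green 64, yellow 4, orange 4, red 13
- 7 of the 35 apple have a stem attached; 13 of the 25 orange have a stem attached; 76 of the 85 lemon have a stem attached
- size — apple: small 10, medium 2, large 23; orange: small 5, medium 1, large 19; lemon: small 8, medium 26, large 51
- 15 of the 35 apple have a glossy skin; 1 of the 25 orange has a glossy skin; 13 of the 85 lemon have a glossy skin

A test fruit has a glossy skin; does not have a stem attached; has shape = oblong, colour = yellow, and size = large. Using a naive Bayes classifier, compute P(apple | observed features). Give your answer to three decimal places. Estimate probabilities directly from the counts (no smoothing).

apple: (35/145) × (4/35) × (12/35) × (28/35) × (23/35) × (15/35) ≈ 0.00213097
orange: (25/145) × (2/25) × (14/25) × (12/25) × (19/25) × (1/25) ≈ 0.000112711
lemon: (85/145) × (30/85) × (4/85) × (9/85) × (51/85) × (13/85) ≈ 0.0000946005
P(apple | x) = 0.00213097 / 0.0023382815 ≈ 0.911

0.911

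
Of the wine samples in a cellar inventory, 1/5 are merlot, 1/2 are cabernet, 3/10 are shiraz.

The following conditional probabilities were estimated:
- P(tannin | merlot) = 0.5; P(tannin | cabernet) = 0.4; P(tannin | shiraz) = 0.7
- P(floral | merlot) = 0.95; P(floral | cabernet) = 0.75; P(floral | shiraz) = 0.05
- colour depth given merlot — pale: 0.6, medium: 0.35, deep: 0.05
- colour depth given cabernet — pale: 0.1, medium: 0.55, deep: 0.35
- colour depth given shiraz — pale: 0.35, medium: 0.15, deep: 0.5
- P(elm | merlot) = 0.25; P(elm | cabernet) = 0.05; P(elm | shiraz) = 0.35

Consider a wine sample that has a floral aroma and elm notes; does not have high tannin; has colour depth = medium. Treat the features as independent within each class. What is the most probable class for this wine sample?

merlot

merlot: 0.2 × (1−0.5) × 0.95 × 0.35 × 0.25 = 0.0083125
cabernet: 0.5 × (1−0.4) × 0.75 × 0.55 × 0.05 = 0.0061875
shiraz: 0.3 × (1−0.7) × 0.05 × 0.15 × 0.35 = 0.00023625
Highest score → merlot.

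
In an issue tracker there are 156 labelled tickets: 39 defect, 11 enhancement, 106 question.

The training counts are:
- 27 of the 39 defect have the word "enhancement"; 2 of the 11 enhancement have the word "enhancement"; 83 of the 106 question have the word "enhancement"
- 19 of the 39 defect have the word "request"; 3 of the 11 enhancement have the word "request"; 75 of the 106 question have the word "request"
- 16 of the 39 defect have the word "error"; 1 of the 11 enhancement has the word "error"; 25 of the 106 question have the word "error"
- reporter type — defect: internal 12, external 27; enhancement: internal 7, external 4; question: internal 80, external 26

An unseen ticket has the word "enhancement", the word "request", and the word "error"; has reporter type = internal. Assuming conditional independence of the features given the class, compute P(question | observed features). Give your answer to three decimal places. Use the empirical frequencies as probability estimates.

0.861

defect: (39/156) × (27/39) × (19/39) × (16/39) × (12/39) ≈ 0.0106439
enhancement: (11/156) × (2/11) × (3/11) × (1/11) × (7/11) ≈ 0.000202277
question: (106/156) × (83/106) × (75/106) × (25/106) × (80/106) ≈ 0.0670081
P(question | x) = 0.0670081 / 0.077854277 ≈ 0.861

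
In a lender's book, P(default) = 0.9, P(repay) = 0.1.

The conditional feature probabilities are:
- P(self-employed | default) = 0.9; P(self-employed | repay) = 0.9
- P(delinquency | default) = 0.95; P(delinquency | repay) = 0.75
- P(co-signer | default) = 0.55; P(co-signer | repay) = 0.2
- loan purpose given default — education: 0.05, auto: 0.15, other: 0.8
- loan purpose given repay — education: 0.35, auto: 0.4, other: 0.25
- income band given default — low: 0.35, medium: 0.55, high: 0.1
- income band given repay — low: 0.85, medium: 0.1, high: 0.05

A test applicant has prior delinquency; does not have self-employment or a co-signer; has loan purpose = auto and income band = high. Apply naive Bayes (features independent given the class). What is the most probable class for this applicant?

default

default: 0.9 × (1−0.9) × 0.95 × (1−0.55) × 0.15 × 0.1 = 0.000577125
repay: 0.1 × (1−0.9) × 0.75 × (1−0.2) × 0.4 × 0.05 = 0.00012
Highest score → default.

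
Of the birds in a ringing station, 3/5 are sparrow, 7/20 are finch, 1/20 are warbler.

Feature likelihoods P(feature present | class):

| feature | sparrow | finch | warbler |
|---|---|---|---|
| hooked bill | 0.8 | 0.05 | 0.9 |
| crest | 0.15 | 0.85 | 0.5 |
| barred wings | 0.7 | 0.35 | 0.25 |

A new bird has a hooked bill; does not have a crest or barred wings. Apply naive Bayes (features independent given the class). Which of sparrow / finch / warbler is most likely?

sparrow

sparrow: 0.6 × 0.8 × (1−0.15) × (1−0.7) = 0.1224
finch: 0.35 × 0.05 × (1−0.85) × (1−0.35) = 0.00170625
warbler: 0.05 × 0.9 × (1−0.5) × (1−0.25) = 0.016875
Highest score → sparrow.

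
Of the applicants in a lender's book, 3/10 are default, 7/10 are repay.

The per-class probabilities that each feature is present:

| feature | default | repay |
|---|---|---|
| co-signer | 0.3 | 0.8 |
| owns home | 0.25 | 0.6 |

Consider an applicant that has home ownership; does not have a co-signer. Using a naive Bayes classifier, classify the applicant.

repay

default: 0.3 × (1−0.3) × 0.25 = 0.0525
repay: 0.7 × (1−0.8) × 0.6 = 0.084
Highest score → repay.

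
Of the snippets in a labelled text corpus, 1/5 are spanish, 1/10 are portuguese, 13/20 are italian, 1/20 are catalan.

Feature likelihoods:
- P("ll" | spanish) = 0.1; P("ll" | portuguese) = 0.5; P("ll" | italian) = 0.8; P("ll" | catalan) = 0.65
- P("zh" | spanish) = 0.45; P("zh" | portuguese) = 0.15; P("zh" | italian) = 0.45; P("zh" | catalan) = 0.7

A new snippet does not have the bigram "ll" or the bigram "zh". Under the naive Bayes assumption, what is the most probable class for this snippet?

spanish

spanish: 0.2 × (1−0.1) × (1−0.45) = 0.099
portuguese: 0.1 × (1−0.5) × (1−0.15) = 0.0425
italian: 0.65 × (1−0.8) × (1−0.45) = 0.0715
catalan: 0.05 × (1−0.65) × (1−0.7) = 0.00525
Highest score → spanish.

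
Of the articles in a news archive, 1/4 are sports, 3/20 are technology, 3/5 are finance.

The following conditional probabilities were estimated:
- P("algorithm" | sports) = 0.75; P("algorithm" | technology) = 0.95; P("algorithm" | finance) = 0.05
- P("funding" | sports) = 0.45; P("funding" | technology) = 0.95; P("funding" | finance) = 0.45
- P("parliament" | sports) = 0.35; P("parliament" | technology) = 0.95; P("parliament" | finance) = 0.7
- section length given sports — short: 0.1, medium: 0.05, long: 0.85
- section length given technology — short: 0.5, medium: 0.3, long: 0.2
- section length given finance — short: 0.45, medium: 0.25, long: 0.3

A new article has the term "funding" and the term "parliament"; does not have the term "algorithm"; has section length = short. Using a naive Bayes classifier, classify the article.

finance

sports: 0.25 × (1−0.75) × 0.45 × 0.35 × 0.1 = 0.000984375
technology: 0.15 × (1−0.95) × 0.95 × 0.95 × 0.5 = 0.003384375
finance: 0.6 × (1−0.05) × 0.45 × 0.7 × 0.45 = 0.0807975
Highest score → finance.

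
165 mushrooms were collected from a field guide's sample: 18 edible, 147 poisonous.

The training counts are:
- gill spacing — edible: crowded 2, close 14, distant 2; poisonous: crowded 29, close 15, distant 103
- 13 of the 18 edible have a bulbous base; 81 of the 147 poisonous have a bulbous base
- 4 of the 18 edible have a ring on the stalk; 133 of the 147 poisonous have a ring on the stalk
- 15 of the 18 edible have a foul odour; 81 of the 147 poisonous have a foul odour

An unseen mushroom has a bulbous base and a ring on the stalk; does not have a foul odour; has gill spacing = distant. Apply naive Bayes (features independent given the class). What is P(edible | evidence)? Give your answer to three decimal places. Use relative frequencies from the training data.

0.002

edible: (18/165) × (2/18) × (13/18) × (4/18) × (3/18) ≈ 0.00032423
poisonous: (147/165) × (103/147) × (81/147) × (133/147) × (66/147) ≈ 0.139727
P(edible | x) = 0.00032423 / 0.14005123 ≈ 0.002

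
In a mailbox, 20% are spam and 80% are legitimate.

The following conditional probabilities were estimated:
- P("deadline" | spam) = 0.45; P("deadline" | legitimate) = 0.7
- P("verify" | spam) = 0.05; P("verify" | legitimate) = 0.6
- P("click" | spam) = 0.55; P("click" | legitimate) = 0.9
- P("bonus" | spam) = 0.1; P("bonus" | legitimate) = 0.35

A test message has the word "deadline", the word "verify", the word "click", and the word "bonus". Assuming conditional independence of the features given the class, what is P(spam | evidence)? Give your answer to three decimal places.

spam: 0.2 × 0.45 × 0.05 × 0.55 × 0.1 = 0.0002475
legitimate: 0.8 × 0.7 × 0.6 × 0.9 × 0.35 = 0.10584
P(spam | x) = 0.0002475 / 0.1060875 ≈ 0.002

0.002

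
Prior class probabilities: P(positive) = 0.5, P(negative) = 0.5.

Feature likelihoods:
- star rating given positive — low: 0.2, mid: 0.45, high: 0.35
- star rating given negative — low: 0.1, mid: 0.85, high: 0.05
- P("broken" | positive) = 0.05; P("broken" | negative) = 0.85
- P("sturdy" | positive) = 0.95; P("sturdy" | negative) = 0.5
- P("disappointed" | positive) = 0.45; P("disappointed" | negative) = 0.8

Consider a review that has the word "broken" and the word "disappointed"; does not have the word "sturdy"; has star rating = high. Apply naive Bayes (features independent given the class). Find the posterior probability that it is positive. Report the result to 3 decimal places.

positive: 0.5 × 0.35 × 0.05 × (1−0.95) × 0.45 = 0.000196875
negative: 0.5 × 0.05 × 0.85 × (1−0.5) × 0.8 = 0.0085
P(positive | x) = 0.000196875 / 0.008696875 ≈ 0.023

0.023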